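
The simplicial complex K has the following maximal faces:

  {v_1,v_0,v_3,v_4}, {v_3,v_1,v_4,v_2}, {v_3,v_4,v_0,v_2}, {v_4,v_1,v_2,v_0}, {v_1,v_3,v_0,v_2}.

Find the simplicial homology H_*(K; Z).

We work with the vertex ordering v_0 < v_1 < v_2 < v_3 < v_4. The simplices of K, each written with vertices in increasing order, are:

  0-simplices (5): [v_0], [v_1], [v_2], [v_3], [v_4]
  1-simplices (10): [v_0,v_1], [v_0,v_2], [v_0,v_3], [v_0,v_4], [v_1,v_2], [v_1,v_3], [v_1,v_4], [v_2,v_3], [v_2,v_4], [v_3,v_4]
  2-simplices (10): [v_0,v_1,v_2], [v_0,v_1,v_3], [v_0,v_1,v_4], [v_0,v_2,v_3], [v_0,v_2,v_4], [v_0,v_3,v_4], [v_1,v_2,v_3], [v_1,v_2,v_4], [v_1,v_3,v_4], [v_2,v_3,v_4]
  3-simplices (5): [v_0,v_1,v_2,v_3], [v_0,v_1,v_2,v_4], [v_0,v_1,v_3,v_4], [v_0,v_2,v_3,v_4], [v_1,v_2,v_3,v_4]

giving chain groups C_0 ≅ Z^5, C_1 ≅ Z^10, C_2 ≅ Z^10, C_3 ≅ Z^5.

∂_1: C_1 → C_0 is given by ∂[p,q] = [q] − [p].
The resulting 5×10 matrix has rank 4, and its Smith normal form has invariant factors (1,1,1,1).

The boundary map ∂_2: C_2 → C_1 acts by ∂[p,q,r] = [q,r] − [p,r] + [p,q]. For instance
  ∂[v_0,v_1,v_3] = [v_1,v_3] − [v_0,v_3] + [v_0,v_1],
  ∂[v_0,v_1,v_2] = [v_1,v_2] − [v_0,v_2] + [v_0,v_1].
This gives a 10×10 integer matrix of rank 6; reducing to Smith normal form yields diagonal entries (1,1,1,1,1,1).

Boundary ∂_3: C_3 → C_2 sends each 3-simplex σ to the alternating sum Σ_i (−1)^i (σ with its i-th vertex removed). For instance
  ∂[v_0,v_1,v_2,v_3] = [v_1,v_2,v_3] − [v_0,v_2,v_3] + [v_0,v_1,v_3] − [v_0,v_1,v_2],
  ∂[v_1,v_2,v_3,v_4] = [v_2,v_3,v_4] − [v_1,v_3,v_4] + [v_1,v_2,v_4] − [v_1,v_2,v_3].
This gives a 10×5 integer matrix of rank 4; reducing to Smith normal form yields diagonal entries (1,1,1,1).

Reading off H_k = ker ∂_k / im ∂_{k+1}:

  H_0: rank C_0 − rank ∂_1 = 5 − 4 = 1, and the invariant factors of ∂_1 are all 1, so H_0 ≅ Z.
  H_1: rank ker ∂_1 − rank ∂_2 = (10 − 4) − 6 = 0, and the invariant factors of ∂_2 are all 1, so H_1 ≅ 0.
  H_2: rank ker ∂_2 − rank ∂_3 = (10 − 6) − 4 = 0, and the invariant factors of ∂_3 are all 1, so H_2 ≅ 0.
  H_3: rank ker ∂_3 − rank ∂_4 = (5 − 4) − 0 = 1, and there is no ∂_4, so H_3 ≅ Z.

(K is a triangulation of the 3-sphere S^3.)

H_0 = Z,  H_1 = 0,  H_2 = 0,  H_3 = Z.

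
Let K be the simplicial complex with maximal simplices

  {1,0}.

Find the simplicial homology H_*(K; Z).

Fix the vertex order 0 < 1 and write every simplex with vertices in increasing order. Then dim K = 1 and the simplices of K are:

  0-simplices (2): [0], [1]
  1-simplices (1): [0,1]

so the chain groups are C_0 ≅ Z^2, C_1 ≅ Z^1.

∂_1: C_1 → C_0 sends each edge [p,q] (with p < q) to q − p.
The resulting 2×1 matrix has rank 1, and its Smith normal form has invariant factors (1).

Computing H_k = (kernel of ∂_k) / (image of ∂_{k+1}):

  H_0: rank C_0 − rank ∂_1 = 2 − 1 = 1, and the invariant factors of ∂_1 are all 1, so H_0 = Z.
  H_1: rank ker ∂_1 − rank ∂_2 = (1 − 1) − 0 = 0, and there is no ∂_2, so H_1 = 0.

As a check, the Euler characteristic is 2 − 1 = 1, which agrees with 1 − 0 = 1.
(K is a triangulation of the 1-simplex.)

H_0 = Z,  H_1 = 0.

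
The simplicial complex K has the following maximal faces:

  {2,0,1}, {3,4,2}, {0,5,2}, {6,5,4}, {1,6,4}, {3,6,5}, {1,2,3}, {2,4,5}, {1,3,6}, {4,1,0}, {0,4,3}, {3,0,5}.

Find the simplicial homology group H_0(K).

We work with the vertex ordering 0 < 1 < 2 < 3 < 4 < 5 < 6. The simplices of K, each written with vertices in increasing order, are:

  0-simplices (7): [0], [1], [2], [3], [4], [5], [6]
  1-simplices (18): [0,1], [0,2], [0,3], [0,4], [0,5], [1,2], [1,3], [1,4], [1,6], [2,3], [2,4], [2,5], [3,4], [3,5], [3,6], [4,5], [4,6], [5,6]
  2-simplices (12): [0,1,2], [0,1,4], [0,2,5], [0,3,4], [0,3,5], [1,2,3], [1,3,6], [1,4,6], [2,3,4], [2,4,5], [3,5,6], [4,5,6]

giving chain groups C_0 ≅ Z^7, C_1 ≅ Z^18, C_2 ≅ Z^12.

The boundary map ∂_1: C_1 → C_0 maps an edge to its endpoints' difference, ∂[p,q] = q − p. For instance
  ∂[2,3] = [3] − [2].
The 7×18 boundary matrix has rank 6 and Smith normal form diag(1,1,1,1,1,1).

∂_2: C_2 → C_1 sends each 2-simplex [p,q,r] to [q,r] − [p,r] + [p,q]. For instance
  ∂[2,3,4] = [3,4] − [2,4] + [2,3],
  ∂[1,2,3] = [2,3] − [1,3] + [1,2].
The resulting 18×12 matrix has rank 12, and its Smith normal form has invariant factors (1,1,1,1,1,1,1,1,1,1,1,2).

Now H_k = ker ∂_k / im ∂_{k+1}, so:

  H_0: rank C_0 − rank ∂_1 = 7 − 6 = 1, and the invariant factors of ∂_1 are all 1, so H_0 ≅ Z.

H_0 = Z.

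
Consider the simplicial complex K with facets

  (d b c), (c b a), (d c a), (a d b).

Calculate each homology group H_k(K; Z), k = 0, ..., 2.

K has 4 vertices, 6 edges, 4 triangles.
rank ∂_0 = 0, rank ∂_1 = 3 ⇒ b_0 = 4 − 0 − 3 = 1; all invariant factors of ∂_1 are 1 so no torsion. So H_0 = Z.
rank ∂_1 = 3, rank ∂_2 = 3 ⇒ b_1 = 6 − 3 − 3 = 0; all invariant factors of ∂_2 are 1 so no torsion. So H_1 = 0.
rank ∂_2 = 3, rank ∂_3 = 0 ⇒ b_2 = 4 − 3 − 0 = 1. So H_2 = Z.

H_0 = Z,  H_1 = 0,  H_2 = Z.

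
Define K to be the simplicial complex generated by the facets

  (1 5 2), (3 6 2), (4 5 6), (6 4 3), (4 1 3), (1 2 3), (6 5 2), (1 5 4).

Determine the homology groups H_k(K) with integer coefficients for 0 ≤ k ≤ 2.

K has 6 vertices, 12 edges, 8 triangles.
rank ∂_0 = 0, rank ∂_1 = 5 ⇒ b_0 = 6 − 0 − 5 = 1; all invariant factors of ∂_1 are 1 so no torsion. So H_0 = Z.
rank ∂_1 = 5, rank ∂_2 = 7 ⇒ b_1 = 12 − 5 − 7 = 0; all invariant factors of ∂_2 are 1 so no torsion. So H_1 = 0.
rank ∂_2 = 7, rank ∂_3 = 0 ⇒ b_2 = 8 − 7 − 0 = 1. So H_2 = Z.

H_0 ≅ Z,  H_1 = 0,  H_2 ≅ Z.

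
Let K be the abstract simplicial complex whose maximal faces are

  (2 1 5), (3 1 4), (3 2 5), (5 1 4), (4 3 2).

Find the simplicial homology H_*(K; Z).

H_0 = Z,  H_1 = Z,  H_2 = 0.

Order the vertices as 1 < 2 < 3 < 4 < 5. Listing each simplex with vertices in this order, K has dimension 2 with simplices:

  0-simplices (5): [1], [2], [3], [4], [5]
  1-simplices (10): [1,2], [1,3], [1,4], [1,5], [2,3], [2,4], [2,5], [3,4], [3,5], [4,5]
  2-simplices (5): [1,2,5], [1,3,4], [1,4,5], [2,3,4], [2,3,5]

so the chain groups are C_0 ≅ Z^5, C_1 ≅ Z^10, C_2 ≅ Z^5.

∂_1: C_1 → C_0 maps an edge to its endpoints' difference, ∂[p,q] = q − p. For instance
  ∂[2,5] = [5] − [2].
As a 5×10 matrix over Z this has rank 4, with invariant factors (1,1,1,1).

Boundary ∂_2: C_2 → C_1 acts by ∂[p,q,r] = [q,r] − [p,r] + [p,q]. For instance
  ∂[2,3,5] = [3,5] − [2,5] + [2,3],
  ∂[2,3,4] = [3,4] − [2,4] + [2,3].
The 10×5 boundary matrix has rank 5 and Smith normal form diag(1,1,1,1,1).

Now H_k = ker ∂_k / im ∂_{k+1}, so:

  H_0: rank C_0 − rank ∂_1 = 5 − 4 = 1, and the invariant factors of ∂_1 are all 1, so H_0 = Z.
  H_1: rank ker ∂_1 − rank ∂_2 = (10 − 4) − 5 = 1, and the invariant factors of ∂_2 are all 1, so H_1 = Z.
  H_2: rank ker ∂_2 − rank ∂_3 = (5 − 5) − 0 = 0, and there is no ∂_3, so H_2 = 0.

As a check, the Euler characteristic is 5 − 10 + 5 = 0, which agrees with 1 − 1 + 0 = 0.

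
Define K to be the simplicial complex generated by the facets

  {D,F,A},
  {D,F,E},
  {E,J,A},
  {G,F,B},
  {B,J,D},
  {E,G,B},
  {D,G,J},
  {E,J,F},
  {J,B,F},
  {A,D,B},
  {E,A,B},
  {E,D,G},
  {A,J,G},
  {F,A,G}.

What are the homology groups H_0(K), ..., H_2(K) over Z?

Take the total order A < B < D < E < F < G < J on the vertex set. Then K (dimension 2) consists of the simplices:

  0-simplices (7): A, B, D, E, F, G, J
  1-simplices (21): AB, AD, AE, AF, AG, AJ, BD, BE, BF, BG, BJ, DE, DF, DG, DJ, EF, EG, EJ, FG, FJ, GJ
  2-simplices (14): ABD, ABE, ADF, AEJ, AFG, AGJ, BDJ, BEG, BFG, BFJ, DEF, DEG, DGJ, EFJ

so the chain groups are C_0 ≅ Z^7, C_1 ≅ Z^21, C_2 ≅ Z^14.

Boundary ∂_1: C_1 → C_0 is given by ∂[p,q] = [q] − [p]. For instance
  ∂EF = F − E.
The resulting 7×21 matrix has rank 6, and its Smith normal form has invariant factors (1,1,1,1,1,1).

The boundary map ∂_2: C_2 → C_1 acts by ∂[p,q,r] = [q,r] − [p,r] + [p,q]. For instance
  ∂DEF = EF − DF + DE,
  ∂BFG = FG − BG + BF.
As a 21×14 matrix over Z this has rank 13, with invariant factors (1,1,1,1,1,1,1,1,1,1,1,1,1).

Computing H_k = (kernel of ∂_k) / (image of ∂_{k+1}):

  H_0: rank C_0 − rank ∂_1 = 7 − 6 = 1, and the invariant factors of ∂_1 are all 1, so H_0 = Z.
  H_1: rank ker ∂_1 − rank ∂_2 = (21 − 6) − 13 = 2, and the invariant factors of ∂_2 are all 1, so H_1 = Z^2.
  H_2: rank ker ∂_2 − rank ∂_3 = (14 − 13) − 0 = 1, and there is no ∂_3, so H_2 = Z.

(K is a triangulation of the torus T^2.)

H_0 = Z,  H_1 = Z^2,  H_2 = Z.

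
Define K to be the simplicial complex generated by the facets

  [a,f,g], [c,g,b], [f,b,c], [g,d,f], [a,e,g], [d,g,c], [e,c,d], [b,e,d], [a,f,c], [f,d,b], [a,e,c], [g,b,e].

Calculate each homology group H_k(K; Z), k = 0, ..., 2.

Order the vertices as a < b < c < d < e < f < g. Listing each simplex with vertices in this order, K has dimension 2 with simplices:

  0-simplices (7): a, b, c, d, e, f, g
  1-simplices (18): ac, ae, af, ag, bc, bd, be, bf, bg, cd, ce, cf, cg, de, df, dg, eg, fg
  2-simplices (12): ace, acf, aeg, afg, bcf, bcg, bde, bdf, beg, cde, cdg, dfg

so the chain groups are C_0 ≅ Z^7, C_1 ≅ Z^18, C_2 ≅ Z^12.

The boundary map ∂_1: C_1 → C_0 is given by ∂[p,q] = [q] − [p].
The 7×18 boundary matrix has rank 6 and Smith normal form diag(1,1,1,1,1,1).

Boundary ∂_2: C_2 → C_1 maps a triangle to the signed sum of its edges. For instance
  ∂bde = de − be + bd,
  ∂dfg = fg − dg + df.
The 18×12 boundary matrix has rank 12 and Smith normal form diag(1,1,1,1,1,1,1,1,1,1,1,2).

Computing H_k = (kernel of ∂_k) / (image of ∂_{k+1}):

  H_0: rank C_0 − rank ∂_1 = 7 − 6 = 1, and the invariant factors of ∂_1 are all 1, so H_0 = Z.
  H_1: rank ker ∂_1 − rank ∂_2 = (18 − 6) − 12 = 0, and ∂_2 has invariant factor 2 > 1, so H_1 = Z_2.
  H_2: rank ker ∂_2 − rank ∂_3 = (12 − 12) − 0 = 0, and there is no ∂_3, so H_2 = 0.

(K is a triangulation of the real projective plane RP^2.)

H_0 ≅ Z,  H_1 ≅ Z_2,  H_2 = 0.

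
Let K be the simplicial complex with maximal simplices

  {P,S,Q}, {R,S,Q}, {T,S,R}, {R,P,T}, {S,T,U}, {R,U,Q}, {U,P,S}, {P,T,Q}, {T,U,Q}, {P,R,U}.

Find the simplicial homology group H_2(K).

H_2 = 0.

We work with the vertex ordering P < Q < R < S < T < U. The simplices of K, each written with vertices in increasing order, are:

  0-simplices (6): P, Q, R, S, T, U
  1-simplices (15): PQ, PR, PS, PT, PU, QR, QS, QT, QU, RS, RT, RU, ST, SU, TU
  2-simplices (10): PQS, PQT, PRT, PRU, PSU, QRS, QRU, QTU, RST, STU

Hence C_0 ≅ Z^6, C_1 ≅ Z^15, C_2 ≅ Z^10.

The boundary map ∂_1: C_1 → C_0 sends each edge [p,q] (with p < q) to q − p.
As a 6×15 matrix over Z this has rank 5, with invariant factors (1,1,1,1,1).

Boundary ∂_2: C_2 → C_1 acts by ∂[p,q,r] = [q,r] − [p,r] + [p,q]. For instance
  ∂STU = TU − SU + ST,
  ∂QRS = RS − QS + QR.
As a 15×10 matrix over Z this has rank 10, with invariant factors (1,1,1,1,1,1,1,1,1,2).

From H_k ≅ ker(∂_k) / im(∂_{k+1}) we obtain:

  H_2: rank ker ∂_2 − rank ∂_3 = (10 − 10) − 0 = 0, and there is no ∂_3, so H_2 ≅ 0.

(K is a triangulation of the real projective plane RP^2.)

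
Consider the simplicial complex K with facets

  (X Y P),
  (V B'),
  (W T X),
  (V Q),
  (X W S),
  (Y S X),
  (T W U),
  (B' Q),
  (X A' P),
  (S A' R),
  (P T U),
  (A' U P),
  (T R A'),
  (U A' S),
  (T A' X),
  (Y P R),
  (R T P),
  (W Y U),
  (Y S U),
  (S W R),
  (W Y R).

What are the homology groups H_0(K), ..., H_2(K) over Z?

Take the total order P < Q < R < S < T < U < V < W < X < Y < A' < B' on the vertex set. Then K (dimension 2) consists of the simplices:

  0-simplices (12): [P], [Q], [R], [S], [T], [U], [V], [W], [X], [Y], [A'], [B']
  1-simplices (30): (30 of them)
  2-simplices (18): (18 of them)

so the chain groups are C_0 ≅ Z^12, C_1 ≅ Z^30, C_2 ≅ Z^18.

∂_1: C_1 → C_0 is given by ∂[p,q] = [q] − [p]. For instance
  ∂[P,A'] = [A'] − [P].
This gives a 12×30 integer matrix of rank 10; reducing to Smith normal form yields diagonal entries (1,1,1,1,1,1,1,1,1,1).

Boundary ∂_2: C_2 → C_1 acts by ∂[p,q,r] = [q,r] − [p,r] + [p,q]. For instance
  ∂[T,W,X] = [W,X] − [T,X] + [T,W],
  ∂[R,T,A'] = [T,A'] − [R,A'] + [R,T].
This gives a 30×18 integer matrix of rank 18; reducing to Smith normal form yields diagonal entries (1,1,1,1,1,1,1,1,1,1,1,1,1,1,1,1,1,2).

Computing H_k = (kernel of ∂_k) / (image of ∂_{k+1}):

  H_0: rank C_0 − rank ∂_1 = 12 − 10 = 2, and the invariant factors of ∂_1 are all 1, so H_0 ≅ Z^2.
  H_1: rank ker ∂_1 − rank ∂_2 = (30 − 10) − 18 = 2, and ∂_2 has invariant factor 2 > 1, so H_1 ≅ Z^2 ⊕ Z/2Z.
  H_2: rank ker ∂_2 − rank ∂_3 = (18 − 18) − 0 = 0, and there is no ∂_3, so H_2 ≅ 0.

(K is a triangulation of the disjoint union of the circle S^1 and the Klein bottle.)

H_0 = Z^2,  H_1 = Z^2 ⊕ Z/2Z,  H_2 = 0.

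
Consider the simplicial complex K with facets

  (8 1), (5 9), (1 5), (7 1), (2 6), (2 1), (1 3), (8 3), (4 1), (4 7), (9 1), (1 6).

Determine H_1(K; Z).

K has 9 vertices, 12 edges.
rank ∂_1 = 8, rank ∂_2 = 0 ⇒ b_1 = 12 − 8 − 0 = 4. So H_1 = Z^4.

H_1 = Z^4.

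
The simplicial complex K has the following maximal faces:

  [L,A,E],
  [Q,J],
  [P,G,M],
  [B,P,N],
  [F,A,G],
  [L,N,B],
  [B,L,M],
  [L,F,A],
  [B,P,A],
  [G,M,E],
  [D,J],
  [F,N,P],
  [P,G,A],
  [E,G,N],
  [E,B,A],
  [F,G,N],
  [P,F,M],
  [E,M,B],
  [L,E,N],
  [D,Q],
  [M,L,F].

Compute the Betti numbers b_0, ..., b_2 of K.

Order the vertices as A < B < D < E < F < G < J < L < M < N < P < Q. Listing each simplex with vertices in this order, K has dimension 2 with simplices:

  0-simplices (12): A, B, D, E, F, G, J, L, M, N, P, Q
  1-simplices (30): AB, AE, AF, AG, AL, AP, BE, BL, BM, BN, BP, DJ, DQ, EG, EL, EM, EN, FG, FL, FM, FN, FP, GM, GN, GP, JQ, LM, LN, MP, NP
  2-simplices (18): ABE, ABP, AEL, AFG, AFL, AGP, BEM, BLM, BLN, BNP, EGM, EGN, ELN, FGN, FLM, FMP, FNP, GMP

Hence C_0 ≅ Z^12, C_1 ≅ Z^30, C_2 ≅ Z^18.

The boundary map ∂_1: C_1 → C_0 is given by ∂[p,q] = [q] − [p]. For instance
  ∂EN = N − E.
The resulting 12×30 matrix has rank 10, and its Smith normal form has invariant factors (1,1,1,1,1,1,1,1,1,1).

The boundary map ∂_2: C_2 → C_1 maps a triangle to the signed sum of its edges. For instance
  ∂EGN = GN − EN + EG,
  ∂BLM = LM − BM + BL.
As a 30×18 matrix over Z this has rank 18, with invariant factors (1,1,1,1,1,1,1,1,1,1,1,1,1,1,1,1,1,2).

From H_k ≅ ker(∂_k) / im(∂_{k+1}) we obtain:

  H_0: rank C_0 − rank ∂_1 = 12 − 10 = 2, and the invariant factors of ∂_1 are all 1, so H_0 ≅ Z^2.
  H_1: rank ker ∂_1 − rank ∂_2 = (30 − 10) − 18 = 2, and ∂_2 has invariant factor 2 > 1, so H_1 ≅ Z^2 ⊕ Z/2.
  H_2: rank ker ∂_2 − rank ∂_3 = (18 − 18) − 0 = 0, and there is no ∂_3, so H_2 ≅ 0.

Hence the Betti numbers are b_0 = 2, b_1 = 2, b_2 = 0.

b_0 = 2, b_1 = 2, b_2 = 0.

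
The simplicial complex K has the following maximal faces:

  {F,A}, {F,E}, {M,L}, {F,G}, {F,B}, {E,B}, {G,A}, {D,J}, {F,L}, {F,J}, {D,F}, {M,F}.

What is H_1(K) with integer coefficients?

Order the vertices as A < B < D < E < F < G < J < L < M. Listing each simplex with vertices in this order, K has dimension 1 with simplices:

  0-simplices (9): A, B, D, E, F, G, J, L, M
  1-simplices (12): AF, AG, BE, BF, DF, DJ, EF, FG, FJ, FL, FM, LM

so the chain groups are C_0 ≅ Z^9, C_1 ≅ Z^12.

The boundary map ∂_1: C_1 → C_0 is given by ∂[p,q] = [q] − [p]. For instance
  ∂EF = F − E.
The resulting 9×12 matrix has rank 8, and its Smith normal form has invariant factors (1,1,1,1,1,1,1,1).

Reading off H_k = ker ∂_k / im ∂_{k+1}:

  H_1: rank ker ∂_1 − rank ∂_2 = (12 − 8) − 0 = 4, and there is no ∂_2, so H_1 ≅ Z^4.

(K is a triangulation of a wedge of 4 circles.)

H_1 ≅ Z^4.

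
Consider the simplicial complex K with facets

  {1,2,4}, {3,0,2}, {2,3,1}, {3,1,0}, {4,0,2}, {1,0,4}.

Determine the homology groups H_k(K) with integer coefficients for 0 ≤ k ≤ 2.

H_0 = Z,  H_1 = 0,  H_2 = Z.

Fix the vertex order 0 < 1 < 2 < 3 < 4 and write every simplex with vertices in increasing order. Then dim K = 2 and the simplices of K are:

  0-simplices (5): [0], [1], [2], [3], [4]
  1-simplices (9): [0,1], [0,2], [0,3], [0,4], [1,2], [1,3], [1,4], [2,3], [2,4]
  2-simplices (6): [0,1,3], [0,1,4], [0,2,3], [0,2,4], [1,2,3], [1,2,4]

giving chain groups C_0 ≅ Z^5, C_1 ≅ Z^9, C_2 ≅ Z^6.

Boundary ∂_1: C_1 → C_0 maps an edge to its endpoints' difference, ∂[p,q] = q − p. For instance
  ∂[0,2] = [2] − [0].
The 5×9 boundary matrix has rank 4 and Smith normal form diag(1,1,1,1).

Boundary ∂_2: C_2 → C_1 acts by ∂[p,q,r] = [q,r] − [p,r] + [p,q]. For instance
  ∂[0,2,3] = [2,3] − [0,3] + [0,2],
  ∂[0,1,3] = [1,3] − [0,3] + [0,1].
The resulting 9×6 matrix has rank 5, and its Smith normal form has invariant factors (1,1,1,1,1).

From H_k ≅ ker(∂_k) / im(∂_{k+1}) we obtain:

  H_0: rank C_0 − rank ∂_1 = 5 − 4 = 1, and the invariant factors of ∂_1 are all 1, so H_0 ≅ Z.
  H_1: rank ker ∂_1 − rank ∂_2 = (9 − 4) − 5 = 0, and the invariant factors of ∂_2 are all 1, so H_1 ≅ 0.
  H_2: rank ker ∂_2 − rank ∂_3 = (6 − 5) − 0 = 1, and there is no ∂_3, so H_2 ≅ Z.

(K is a triangulation of the 2-sphere S^2.)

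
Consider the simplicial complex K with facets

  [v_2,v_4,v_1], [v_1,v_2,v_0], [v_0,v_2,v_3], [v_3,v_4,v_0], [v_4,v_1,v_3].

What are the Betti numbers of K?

We work with the vertex ordering v_0 < v_1 < v_2 < v_3 < v_4. The simplices of K, each written with vertices in increasing order, are:

  0-simplices (5): [v_0], [v_1], [v_2], [v_3], [v_4]
  1-simplices (10): [v_0,v_1], [v_0,v_2], [v_0,v_3], [v_0,v_4], [v_1,v_2], [v_1,v_3], [v_1,v_4], [v_2,v_3], [v_2,v_4], [v_3,v_4]
  2-simplices (5): [v_0,v_1,v_2], [v_0,v_2,v_3], [v_0,v_3,v_4], [v_1,v_2,v_4], [v_1,v_3,v_4]

giving chain groups C_0 ≅ Z^5, C_1 ≅ Z^10, C_2 ≅ Z^5.

The boundary map ∂_1: C_1 → C_0 sends each edge [p,q] (with p < q) to q − p.
This gives a 5×10 integer matrix of rank 4; reducing to Smith normal form yields diagonal entries (1,1,1,1).

∂_2: C_2 → C_1 sends each 2-simplex [p,q,r] to [q,r] − [p,r] + [p,q]. For instance
  ∂[v_0,v_1,v_2] = [v_1,v_2] − [v_0,v_2] + [v_0,v_1],
  ∂[v_1,v_2,v_4] = [v_2,v_4] − [v_1,v_4] + [v_1,v_2].
As a 10×5 matrix over Z this has rank 5, with invariant factors (1,1,1,1,1).

Computing H_k = (kernel of ∂_k) / (image of ∂_{k+1}):

  H_0: rank C_0 − rank ∂_1 = 5 − 4 = 1, and the invariant factors of ∂_1 are all 1, so H_0 = Z.
  H_1: rank ker ∂_1 − rank ∂_2 = (10 − 4) − 5 = 1, and the invariant factors of ∂_2 are all 1, so H_1 = Z.
  H_2: rank ker ∂_2 − rank ∂_3 = (5 − 5) − 0 = 0, and there is no ∂_3, so H_2 = 0.

(K is a triangulation of the Möbius band.)

Hence the Betti numbers are b_0 = 1, b_1 = 1, b_2 = 0.

b_0 = 1, b_1 = 1, b_2 = 0.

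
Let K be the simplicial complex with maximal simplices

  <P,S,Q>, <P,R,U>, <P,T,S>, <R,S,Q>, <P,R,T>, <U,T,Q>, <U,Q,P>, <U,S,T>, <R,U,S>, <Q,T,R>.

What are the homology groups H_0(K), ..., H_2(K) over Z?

Take the total order P < Q < R < S < T < U on the vertex set. Then K (dimension 2) consists of the simplices:

  0-simplices (6): P, Q, R, S, T, U
  1-simplices (15): PQ, PR, PS, PT, PU, QR, QS, QT, QU, RS, RT, RU, ST, SU, TU
  2-simplices (10): PQS, PQU, PRT, PRU, PST, QRS, QRT, QTU, RSU, STU

Hence C_0 ≅ Z^6, C_1 ≅ Z^15, C_2 ≅ Z^10.

Boundary ∂_1: C_1 → C_0 is given by ∂[p,q] = [q] − [p]. For instance
  ∂PT = T − P.
The resulting 6×15 matrix has rank 5, and its Smith normal form has invariant factors (1,1,1,1,1).

The boundary map ∂_2: C_2 → C_1 sends each 2-simplex [p,q,r] to [q,r] − [p,r] + [p,q]. For instance
  ∂QRS = RS − QS + QR,
  ∂QTU = TU − QU + QT.
As a 15×10 matrix over Z this has rank 10, with invariant factors (1,1,1,1,1,1,1,1,1,2).

From H_k ≅ ker(∂_k) / im(∂_{k+1}) we obtain:

  H_0: rank C_0 − rank ∂_1 = 6 − 5 = 1, and the invariant factors of ∂_1 are all 1, so H_0 ≅ Z.
  H_1: rank ker ∂_1 − rank ∂_2 = (15 − 5) − 10 = 0, and ∂_2 has invariant factor 2 > 1, so H_1 ≅ Z/2Z.
  H_2: rank ker ∂_2 − rank ∂_3 = (10 − 10) − 0 = 0, and there is no ∂_3, so H_2 ≅ 0.

As a check, the Euler characteristic is 6 − 15 + 10 = 1, which agrees with 1 − 0 + 0 = 1.
(K is a triangulation of the real projective plane RP^2.)

H_0 ≅ Z,  H_1 ≅ Z/2Z,  H_2 = 0.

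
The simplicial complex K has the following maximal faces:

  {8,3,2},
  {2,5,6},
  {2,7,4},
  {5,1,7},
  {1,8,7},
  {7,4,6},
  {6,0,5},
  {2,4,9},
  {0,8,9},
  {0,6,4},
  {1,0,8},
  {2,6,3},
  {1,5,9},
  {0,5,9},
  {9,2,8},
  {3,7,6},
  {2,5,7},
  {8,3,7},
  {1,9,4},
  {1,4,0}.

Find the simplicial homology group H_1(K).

Fix the vertex order 0 < 1 < 2 < 3 < 4 < 5 < 6 < 7 < 8 < 9 and write every simplex with vertices in increasing order. Then dim K = 2 and the simplices of K are:

  0-simplices (10): [0], [1], [2], [3], [4], [5], [6], [7], [8], [9]
  1-simplices (30): (30 of them)
  2-simplices (20): (20 of them)

giving chain groups C_0 ≅ Z^10, C_1 ≅ Z^30, C_2 ≅ Z^20.

∂_1: C_1 → C_0 maps an edge to its endpoints' difference, ∂[p,q] = q − p. For instance
  ∂[1,4] = [4] − [1].
The resulting 10×30 matrix has rank 9, and its Smith normal form has invariant factors (1,1,1,1,1,1,1,1,1).

∂_2: C_2 → C_1 acts by ∂[p,q,r] = [q,r] − [p,r] + [p,q]. For instance
  ∂[2,8,9] = [8,9] − [2,9] + [2,8],
  ∂[1,5,9] = [5,9] − [1,9] + [1,5].
The resulting 30×20 matrix has rank 20, and its Smith normal form has invariant factors (1,1,1,1,1,1,1,1,1,1,1,1,1,1,1,1,1,1,1,2).

Computing H_k = (kernel of ∂_k) / (image of ∂_{k+1}):

  H_1: rank ker ∂_1 − rank ∂_2 = (30 − 9) − 20 = 1, and ∂_2 has invariant factor 2 > 1, so H_1 = Z ⊕ Z/2.

H_1 ≅ Z ⊕ Z/2.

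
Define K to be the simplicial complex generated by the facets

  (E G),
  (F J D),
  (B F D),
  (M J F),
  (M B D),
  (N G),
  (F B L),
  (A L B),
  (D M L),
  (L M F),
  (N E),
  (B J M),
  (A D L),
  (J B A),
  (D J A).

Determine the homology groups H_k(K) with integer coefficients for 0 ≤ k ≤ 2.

Take the total order A < B < D < E < F < G < J < L < M < N on the vertex set. Then K (dimension 2) consists of the simplices:

  0-simplices (10): A, B, D, E, F, G, J, L, M, N
  1-simplices (21): AB, AD, AJ, AL, BD, BF, BJ, BL, BM, DF, DJ, DL, DM, EG, EN, FJ, FL, FM, GN, JM, LM
  2-simplices (12): ABJ, ABL, ADJ, ADL, BDF, BDM, BFL, BJM, DFJ, DLM, FJM, FLM

giving chain groups C_0 ≅ Z^10, C_1 ≅ Z^21, C_2 ≅ Z^12.

∂_1: C_1 → C_0 is given by ∂[p,q] = [q] − [p].
As a 10×21 matrix over Z this has rank 8, with invariant factors (1,1,1,1,1,1,1,1).

The boundary map ∂_2: C_2 → C_1 sends each 2-simplex [p,q,r] to [q,r] − [p,r] + [p,q]. For instance
  ∂ABL = BL − AL + AB,
  ∂DLM = LM − DM + DL.
The 21×12 boundary matrix has rank 12 and Smith normal form diag(1,1,1,1,1,1,1,1,1,1,1,2).

Now H_k = ker ∂_k / im ∂_{k+1}, so:

  H_0: rank C_0 − rank ∂_1 = 10 − 8 = 2, and the invariant factors of ∂_1 are all 1, so H_0 ≅ Z^2.
  H_1: rank ker ∂_1 − rank ∂_2 = (21 − 8) − 12 = 1, and ∂_2 has invariant factor 2 > 1, so H_1 ≅ Z ⊕ Z/2.
  H_2: rank ker ∂_2 − rank ∂_3 = (12 − 12) − 0 = 0, and there is no ∂_3, so H_2 ≅ 0.

H_0 ≅ Z^2,  H_1 ≅ Z ⊕ Z/2,  H_2 = 0.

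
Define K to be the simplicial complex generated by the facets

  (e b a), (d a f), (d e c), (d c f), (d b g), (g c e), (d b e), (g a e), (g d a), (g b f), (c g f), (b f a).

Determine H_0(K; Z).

H_0 ≅ Z.

K has 7 vertices, 18 edges, 12 triangles.
rank ∂_0 = 0, rank ∂_1 = 6 ⇒ b_0 = 7 − 0 − 6 = 1; all invariant factors of ∂_1 are 1 so no torsion. So H_0 = Z.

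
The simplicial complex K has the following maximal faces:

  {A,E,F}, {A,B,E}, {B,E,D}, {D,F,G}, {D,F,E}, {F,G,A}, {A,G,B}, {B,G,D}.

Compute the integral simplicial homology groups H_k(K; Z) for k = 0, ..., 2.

H_0 = Z,  H_1 = 0,  H_2 = Z.

Fix the vertex order A < B < D < E < F < G and write every simplex with vertices in increasing order. Then dim K = 2 and the simplices of K are:

  0-simplices (6): A, B, D, E, F, G
  1-simplices (12): AB, AE, AF, AG, BD, BE, BG, DE, DF, DG, EF, FG
  2-simplices (8): ABE, ABG, AEF, AFG, BDE, BDG, DEF, DFG

Hence C_0 ≅ Z^6, C_1 ≅ Z^12, C_2 ≅ Z^8.

∂_1: C_1 → C_0 sends each edge [p,q] (with p < q) to q − p. For instance
  ∂DF = F − D.
As a 6×12 matrix over Z this has rank 5, with invariant factors (1,1,1,1,1).

Boundary ∂_2: C_2 → C_1 sends each 2-simplex [p,q,r] to [q,r] − [p,r] + [p,q]. For instance
  ∂AFG = FG − AG + AF,
  ∂DFG = FG − DG + DF.
The 12×8 boundary matrix has rank 7 and Smith normal form diag(1,1,1,1,1,1,1).

From H_k ≅ ker(∂_k) / im(∂_{k+1}) we obtain:

  H_0: rank C_0 − rank ∂_1 = 6 − 5 = 1, and the invariant factors of ∂_1 are all 1, so H_0 ≅ Z.
  H_1: rank ker ∂_1 − rank ∂_2 = (12 − 5) − 7 = 0, and the invariant factors of ∂_2 are all 1, so H_1 ≅ 0.
  H_2: rank ker ∂_2 − rank ∂_3 = (8 − 7) − 0 = 1, and there is no ∂_3, so H_2 ≅ Z.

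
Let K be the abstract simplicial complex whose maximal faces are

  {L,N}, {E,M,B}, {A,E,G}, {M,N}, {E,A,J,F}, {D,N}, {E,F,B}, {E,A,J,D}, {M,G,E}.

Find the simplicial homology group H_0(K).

H_0 ≅ Z.

K has 10 vertices, 19 edges, 11 triangles, 2 3-simplices.
rank ∂_0 = 0, rank ∂_1 = 9 ⇒ b_0 = 10 − 0 − 9 = 1; all invariant factors of ∂_1 are 1 so no torsion. So H_0 = Z.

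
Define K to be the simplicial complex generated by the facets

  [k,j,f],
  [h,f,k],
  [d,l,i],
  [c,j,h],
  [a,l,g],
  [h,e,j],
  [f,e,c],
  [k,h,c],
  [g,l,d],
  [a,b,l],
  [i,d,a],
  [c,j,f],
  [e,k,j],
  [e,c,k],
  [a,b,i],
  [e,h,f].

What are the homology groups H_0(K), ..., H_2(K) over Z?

K has 12 vertices, 27 edges, 16 triangles.
rank ∂_0 = 0, rank ∂_1 = 10 ⇒ b_0 = 12 − 0 − 10 = 2; all invariant factors of ∂_1 are 1 so no torsion. So H_0 = Z^2.
rank ∂_1 = 10, rank ∂_2 = 16 ⇒ b_1 = 27 − 10 − 16 = 1; ∂_2 has invariant factor(s) [2] giving torsion. So H_1 = Z ⊕ Z/2Z.
rank ∂_2 = 16, rank ∂_3 = 0 ⇒ b_2 = 16 − 16 − 0 = 0. So H_2 = 0.

H_0 ≅ Z^2,  H_1 ≅ Z ⊕ Z/2Z,  H_2 = 0.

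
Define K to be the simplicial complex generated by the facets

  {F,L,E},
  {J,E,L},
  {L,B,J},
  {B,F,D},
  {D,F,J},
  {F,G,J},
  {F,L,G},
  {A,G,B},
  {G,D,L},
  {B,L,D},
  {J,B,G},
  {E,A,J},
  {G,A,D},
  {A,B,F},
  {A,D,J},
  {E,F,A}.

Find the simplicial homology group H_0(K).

H_0 = Z.

Order the vertices as A < B < D < E < F < G < J < L. Listing each simplex with vertices in this order, K has dimension 2 with simplices:

  0-simplices (8): A, B, D, E, F, G, J, L
  1-simplices (24): AB, AD, AE, AF, AG, AJ, BD, BF, BG, BJ, BL, DF, DG, DJ, DL, EF, EJ, EL, FG, FJ, FL, GJ, GL, JL
  2-simplices (16): ABF, ABG, ADG, ADJ, AEF, AEJ, BDF, BDL, BGJ, BJL, DFJ, DGL, EFL, EJL, FGJ, FGL

Hence C_0 ≅ Z^8, C_1 ≅ Z^24, C_2 ≅ Z^16.

The boundary map ∂_1: C_1 → C_0 maps an edge to its endpoints' difference, ∂[p,q] = q − p.
The resulting 8×24 matrix has rank 7, and its Smith normal form has invariant factors (1,1,1,1,1,1,1).

∂_2: C_2 → C_1 acts by ∂[p,q,r] = [q,r] − [p,r] + [p,q]. For instance
  ∂FGJ = GJ − FJ + FG,
  ∂ABG = BG − AG + AB.
The resulting 24×16 matrix has rank 15, and its Smith normal form has invariant factors (1,1,1,1,1,1,1,1,1,1,1,1,1,1,1).

Computing H_k = (kernel of ∂_k) / (image of ∂_{k+1}):

  H_0: rank C_0 − rank ∂_1 = 8 − 7 = 1, and the invariant factors of ∂_1 are all 1, so H_0 = Z.

(K is a triangulation of the torus T^2.)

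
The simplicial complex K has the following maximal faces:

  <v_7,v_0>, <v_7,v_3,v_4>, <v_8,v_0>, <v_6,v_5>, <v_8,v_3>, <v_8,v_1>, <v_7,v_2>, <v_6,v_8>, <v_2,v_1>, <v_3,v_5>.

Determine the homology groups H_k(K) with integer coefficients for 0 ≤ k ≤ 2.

H_0 ≅ Z,  H_1 ≅ Z^3,  H_2 = 0.

Order the vertices as v_0 < v_1 < v_2 < v_3 < v_4 < v_5 < v_6 < v_7 < v_8. Listing each simplex with vertices in this order, K has dimension 2 with simplices:

  0-simplices (9): [v_0], [v_1], [v_2], [v_3], [v_4], [v_5], [v_6], [v_7], [v_8]
  1-simplices (12): [v_0,v_7], [v_0,v_8], [v_1,v_2], [v_1,v_8], [v_2,v_7], [v_3,v_4], [v_3,v_5], [v_3,v_7], [v_3,v_8], [v_4,v_7], [v_5,v_6], [v_6,v_8]
  2-simplices (1): [v_3,v_4,v_7]

Hence C_0 ≅ Z^9, C_1 ≅ Z^12, C_2 ≅ Z^1.

Boundary ∂_1: C_1 → C_0 is given by ∂[p,q] = [q] − [p].
As a 9×12 matrix over Z this has rank 8, with invariant factors (1,1,1,1,1,1,1,1).

∂_2: C_2 → C_1 sends each 2-simplex [p,q,r] to [q,r] − [p,r] + [p,q]. For instance
  ∂[v_3,v_4,v_7] = [v_4,v_7] − [v_3,v_7] + [v_3,v_4].
The 12×1 boundary matrix has rank 1 and Smith normal form diag(1).

From H_k ≅ ker(∂_k) / im(∂_{k+1}) we obtain:

  H_0: rank C_0 − rank ∂_1 = 9 − 8 = 1, and the invariant factors of ∂_1 are all 1, so H_0 ≅ Z.
  H_1: rank ker ∂_1 − rank ∂_2 = (12 − 8) − 1 = 3, and the invariant factors of ∂_2 are all 1, so H_1 ≅ Z^3.
  H_2: rank ker ∂_2 − rank ∂_3 = (1 − 1) − 0 = 0, and there is no ∂_3, so H_2 ≅ 0.

As a check, the Euler characteristic is 9 − 12 + 1 = -2, which agrees with 1 − 3 + 0 = -2.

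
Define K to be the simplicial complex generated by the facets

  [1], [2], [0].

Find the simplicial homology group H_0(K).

H_0 = Z^3.

Take the total order 0 < 1 < 2 on the vertex set. Then K (dimension 0) consists of the simplices:

  0-simplices (3): [0], [1], [2]

Hence C_0 ≅ Z^3.

Computing H_k = (kernel of ∂_k) / (image of ∂_{k+1}):

  H_0: rank C_0 − rank ∂_1 = 3 − 0 = 3, and there is no ∂_1, so H_0 ≅ Z^3.

(K is a triangulation of a set of 3 points.)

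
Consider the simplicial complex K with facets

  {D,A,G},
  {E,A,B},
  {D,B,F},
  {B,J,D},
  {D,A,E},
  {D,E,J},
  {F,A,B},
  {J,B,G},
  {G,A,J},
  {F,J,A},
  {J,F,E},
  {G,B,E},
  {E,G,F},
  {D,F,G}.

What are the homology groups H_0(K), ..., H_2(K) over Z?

H_0 = Z,  H_1 = Z^2,  H_2 = Z.

K has 7 vertices, 21 edges, 14 triangles.
rank ∂_0 = 0, rank ∂_1 = 6 ⇒ b_0 = 7 − 0 − 6 = 1; all invariant factors of ∂_1 are 1 so no torsion. So H_0 ≅ Z.
rank ∂_1 = 6, rank ∂_2 = 13 ⇒ b_1 = 21 − 6 − 13 = 2; all invariant factors of ∂_2 are 1 so no torsion. So H_1 ≅ Z^2.
rank ∂_2 = 13, rank ∂_3 = 0 ⇒ b_2 = 14 − 13 − 0 = 1. So H_2 ≅ Z.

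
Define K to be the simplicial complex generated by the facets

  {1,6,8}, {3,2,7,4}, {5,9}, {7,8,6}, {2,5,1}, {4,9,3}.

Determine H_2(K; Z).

Take the total order 1 < 2 < 3 < 4 < 5 < 6 < 7 < 8 < 9 on the vertex set. Then K (dimension 3) consists of the simplices:

  0-simplices (9): [1], [2], [3], [4], [5], [6], [7], [8], [9]
  1-simplices (17): [1,2], [1,5], [1,6], [1,8], [2,3], [2,4], [2,5], [2,7], [3,4], [3,7], [3,9], [4,7], [4,9], [5,9], [6,7], [6,8], [7,8]
  2-simplices (8): [1,2,5], [1,6,8], [2,3,4], [2,3,7], [2,4,7], [3,4,7], [3,4,9], [6,7,8]
  3-simplices (1): [2,3,4,7]

Hence C_0 ≅ Z^9, C_1 ≅ Z^17, C_2 ≅ Z^8, C_3 ≅ Z^1.

Boundary ∂_1: C_1 → C_0 is given by ∂[p,q] = [q] − [p].
As a 9×17 matrix over Z this has rank 8, with invariant factors (1,1,1,1,1,1,1,1).

The boundary map ∂_2: C_2 → C_1 acts by ∂[p,q,r] = [q,r] − [p,r] + [p,q]. For instance
  ∂[2,3,7] = [3,7] − [2,7] + [2,3],
  ∂[1,6,8] = [6,8] − [1,8] + [1,6].
The resulting 17×8 matrix has rank 7, and its Smith normal form has invariant factors (1,1,1,1,1,1,1).

∂_3: C_3 → C_2 sends each 3-simplex σ to the alternating sum Σ_i (−1)^i (σ with its i-th vertex removed). For instance
  ∂[2,3,4,7] = [3,4,7] − [2,4,7] + [2,3,7] − [2,3,4].
This gives a 8×1 integer matrix of rank 1; reducing to Smith normal form yields diagonal entries (1).

Computing H_k = (kernel of ∂_k) / (image of ∂_{k+1}):

  H_2: rank ker ∂_2 − rank ∂_3 = (8 − 7) − 1 = 0, and the invariant factors of ∂_3 are all 1, so H_2 = 0.

H_2 = 0.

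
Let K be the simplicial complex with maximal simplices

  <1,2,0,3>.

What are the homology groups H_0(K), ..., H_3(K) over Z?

K has 4 vertices, 6 edges, 4 triangles, 1 3-simplex.
rank ∂_0 = 0, rank ∂_1 = 3 ⇒ b_0 = 4 − 0 − 3 = 1; all invariant factors of ∂_1 are 1 so no torsion. So H_0 = Z.
rank ∂_1 = 3, rank ∂_2 = 3 ⇒ b_1 = 6 − 3 − 3 = 0; all invariant factors of ∂_2 are 1 so no torsion. So H_1 = 0.
rank ∂_2 = 3, rank ∂_3 = 1 ⇒ b_2 = 4 − 3 − 1 = 0; all invariant factors of ∂_3 are 1 so no torsion. So H_2 = 0.
rank ∂_3 = 1, rank ∂_4 = 0 ⇒ b_3 = 1 − 1 − 0 = 0. So H_3 = 0.

H_0 = Z,  H_1 = 0,  H_2 = 0,  H_3 = 0.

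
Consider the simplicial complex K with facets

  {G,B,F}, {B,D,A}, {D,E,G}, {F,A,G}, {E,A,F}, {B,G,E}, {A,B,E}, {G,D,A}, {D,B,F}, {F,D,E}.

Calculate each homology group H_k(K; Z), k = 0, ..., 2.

H_0 = Z,  H_1 = Z/2,  H_2 = 0.

Take the total order A < B < D < E < F < G on the vertex set. Then K (dimension 2) consists of the simplices:

  0-simplices (6): A, B, D, E, F, G
  1-simplices (15): AB, AD, AE, AF, AG, BD, BE, BF, BG, DE, DF, DG, EF, EG, FG
  2-simplices (10): ABD, ABE, ADG, AEF, AFG, BDF, BEG, BFG, DEF, DEG

giving chain groups C_0 ≅ Z^6, C_1 ≅ Z^15, C_2 ≅ Z^10.

∂_1: C_1 → C_0 is given by ∂[p,q] = [q] − [p]. For instance
  ∂EG = G − E.
The resulting 6×15 matrix has rank 5, and its Smith normal form has invariant factors (1,1,1,1,1).

∂_2: C_2 → C_1 acts by ∂[p,q,r] = [q,r] − [p,r] + [p,q]. For instance
  ∂AFG = FG − AG + AF,
  ∂ABE = BE − AE + AB.
The resulting 15×10 matrix has rank 10, and its Smith normal form has invariant factors (1,1,1,1,1,1,1,1,1,2).

Reading off H_k = ker ∂_k / im ∂_{k+1}:

  H_0: rank C_0 − rank ∂_1 = 6 − 5 = 1, and the invariant factors of ∂_1 are all 1, so H_0 = Z.
  H_1: rank ker ∂_1 − rank ∂_2 = (15 − 5) − 10 = 0, and ∂_2 has invariant factor 2 > 1, so H_1 = Z/2.
  H_2: rank ker ∂_2 − rank ∂_3 = (10 − 10) − 0 = 0, and there is no ∂_3, so H_2 = 0.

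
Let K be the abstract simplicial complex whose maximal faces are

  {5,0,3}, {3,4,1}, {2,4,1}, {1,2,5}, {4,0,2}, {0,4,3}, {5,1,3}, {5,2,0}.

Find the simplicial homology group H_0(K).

Order the vertices as 0 < 1 < 2 < 3 < 4 < 5. Listing each simplex with vertices in this order, K has dimension 2 with simplices:

  0-simplices (6): [0], [1], [2], [3], [4], [5]
  1-simplices (12): [0,2], [0,3], [0,4], [0,5], [1,2], [1,3], [1,4], [1,5], [2,4], [2,5], [3,4], [3,5]
  2-simplices (8): [0,2,4], [0,2,5], [0,3,4], [0,3,5], [1,2,4], [1,2,5], [1,3,4], [1,3,5]

giving chain groups C_0 ≅ Z^6, C_1 ≅ Z^12, C_2 ≅ Z^8.

∂_1: C_1 → C_0 sends each edge [p,q] (with p < q) to q − p. For instance
  ∂[0,5] = [5] − [0].
The resulting 6×12 matrix has rank 5, and its Smith normal form has invariant factors (1,1,1,1,1).

Boundary ∂_2: C_2 → C_1 sends each 2-simplex [p,q,r] to [q,r] − [p,r] + [p,q]. For instance
  ∂[1,2,4] = [2,4] − [1,4] + [1,2],
  ∂[1,3,5] = [3,5] − [1,5] + [1,3].
This gives a 12×8 integer matrix of rank 7; reducing to Smith normal form yields diagonal entries (1,1,1,1,1,1,1).

Now H_k = ker ∂_k / im ∂_{k+1}, so:

  H_0: rank C_0 − rank ∂_1 = 6 − 5 = 1, and the invariant factors of ∂_1 are all 1, so H_0 ≅ Z.

(K is a triangulation of the 2-sphere S^2.)

H_0 = Z.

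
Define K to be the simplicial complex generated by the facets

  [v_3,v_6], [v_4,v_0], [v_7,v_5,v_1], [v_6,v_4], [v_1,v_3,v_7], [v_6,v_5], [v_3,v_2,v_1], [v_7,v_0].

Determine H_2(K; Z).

Take the total order v_0 < v_1 < v_2 < v_3 < v_4 < v_5 < v_6 < v_7 on the vertex set. Then K (dimension 2) consists of the simplices:

  0-simplices (8): [v_0], [v_1], [v_2], [v_3], [v_4], [v_5], [v_6], [v_7]
  1-simplices (12): [v_0,v_4], [v_0,v_7], [v_1,v_2], [v_1,v_3], [v_1,v_5], [v_1,v_7], [v_2,v_3], [v_3,v_6], [v_3,v_7], [v_4,v_6], [v_5,v_6], [v_5,v_7]
  2-simplices (3): [v_1,v_2,v_3], [v_1,v_3,v_7], [v_1,v_5,v_7]

so the chain groups are C_0 ≅ Z^8, C_1 ≅ Z^12, C_2 ≅ Z^3.

∂_1: C_1 → C_0 is given by ∂[p,q] = [q] − [p]. For instance
  ∂[v_2,v_3] = [v_3] − [v_2].
The resulting 8×12 matrix has rank 7, and its Smith normal form has invariant factors (1,1,1,1,1,1,1).

Boundary ∂_2: C_2 → C_1 acts by ∂[p,q,r] = [q,r] − [p,r] + [p,q]. For instance
  ∂[v_1,v_3,v_7] = [v_3,v_7] − [v_1,v_7] + [v_1,v_3],
  ∂[v_1,v_5,v_7] = [v_5,v_7] − [v_1,v_7] + [v_1,v_5].
This gives a 12×3 integer matrix of rank 3; reducing to Smith normal form yields diagonal entries (1,1,1).

Computing H_k = (kernel of ∂_k) / (image of ∂_{k+1}):

  H_2: rank ker ∂_2 − rank ∂_3 = (3 − 3) − 0 = 0, and there is no ∂_3, so H_2 ≅ 0.

H_2 ≅ 0.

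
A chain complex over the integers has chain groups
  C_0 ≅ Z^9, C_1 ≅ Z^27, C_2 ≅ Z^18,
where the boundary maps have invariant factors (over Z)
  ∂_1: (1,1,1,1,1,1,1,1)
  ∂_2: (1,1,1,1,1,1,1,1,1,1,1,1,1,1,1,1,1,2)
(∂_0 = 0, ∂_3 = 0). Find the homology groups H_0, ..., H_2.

H_0 = Z,  H_1 = Z ⊕ Z/2,  H_2 = 0.

H_0: b_0 = 9 − 0 − 8 = 1; torsion from ∂_1 factors > 1: none. So H_0 = Z.
H_1: b_1 = 27 − 8 − 18 = 1; torsion from ∂_2 factors > 1: [2]. So H_1 = Z ⊕ Z/2.
H_2: b_2 = 18 − 18 − 0 = 0; torsion from ∂_3 factors > 1: none. So H_2 = 0.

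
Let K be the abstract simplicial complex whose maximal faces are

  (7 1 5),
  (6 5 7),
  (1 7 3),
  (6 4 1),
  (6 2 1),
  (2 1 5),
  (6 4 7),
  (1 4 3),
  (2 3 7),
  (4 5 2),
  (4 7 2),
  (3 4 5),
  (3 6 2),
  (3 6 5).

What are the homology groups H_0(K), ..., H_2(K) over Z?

Order the vertices as 1 < 2 < 3 < 4 < 5 < 6 < 7. Listing each simplex with vertices in this order, K has dimension 2 with simplices:

  0-simplices (7): [1], [2], [3], [4], [5], [6], [7]
  1-simplices (21): [1,2], [1,3], [1,4], [1,5], [1,6], [1,7], [2,3], [2,4], [2,5], [2,6], [2,7], [3,4], [3,5], [3,6], [3,7], [4,5], [4,6], [4,7], [5,6], [5,7], [6,7]
  2-simplices (14): [1,2,5], [1,2,6], [1,3,4], [1,3,7], [1,4,6], [1,5,7], [2,3,6], [2,3,7], [2,4,5], [2,4,7], [3,4,5], [3,5,6], [4,6,7], [5,6,7]

Hence C_0 ≅ Z^7, C_1 ≅ Z^21, C_2 ≅ Z^14.

The boundary map ∂_1: C_1 → C_0 sends each edge [p,q] (with p < q) to q − p.
The 7×21 boundary matrix has rank 6 and Smith normal form diag(1,1,1,1,1,1).

The boundary map ∂_2: C_2 → C_1 maps a triangle to the signed sum of its edges. For instance
  ∂[4,6,7] = [6,7] − [4,7] + [4,6],
  ∂[1,2,5] = [2,5] − [1,5] + [1,2].
This gives a 21×14 integer matrix of rank 13; reducing to Smith normal form yields diagonal entries (1,1,1,1,1,1,1,1,1,1,1,1,1).

Reading off H_k = ker ∂_k / im ∂_{k+1}:

  H_0: rank C_0 − rank ∂_1 = 7 − 6 = 1, and the invariant factors of ∂_1 are all 1, so H_0 = Z.
  H_1: rank ker ∂_1 − rank ∂_2 = (21 − 6) − 13 = 2, and the invariant factors of ∂_2 are all 1, so H_1 = Z^2.
  H_2: rank ker ∂_2 − rank ∂_3 = (14 − 13) − 0 = 1, and there is no ∂_3, so H_2 = Z.

H_0 ≅ Z,  H_1 ≅ Z^2,  H_2 ≅ Z.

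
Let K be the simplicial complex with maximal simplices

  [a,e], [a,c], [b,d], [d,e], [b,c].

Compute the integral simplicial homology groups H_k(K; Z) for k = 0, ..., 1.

Order the vertices as a < b < c < d < e. Listing each simplex with vertices in this order, K has dimension 1 with simplices:

  0-simplices (5): a, b, c, d, e
  1-simplices (5): ac, ae, bc, bd, de

Hence C_0 ≅ Z^5, C_1 ≅ Z^5.

∂_1: C_1 → C_0 is given by ∂[p,q] = [q] − [p]. For instance
  ∂bc = c − b.
This gives a 5×5 integer matrix of rank 4; reducing to Smith normal form yields diagonal entries (1,1,1,1).

Reading off H_k = ker ∂_k / im ∂_{k+1}:

  H_0: rank C_0 − rank ∂_1 = 5 − 4 = 1, and the invariant factors of ∂_1 are all 1, so H_0 = Z.
  H_1: rank ker ∂_1 − rank ∂_2 = (5 − 4) − 0 = 1, and there is no ∂_2, so H_1 = Z.

As a check, the Euler characteristic is 5 − 5 = 0, which agrees with 1 − 1 = 0.
(K is a triangulation of the circle S^1.)

H_0 = Z,  H_1 = Z.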